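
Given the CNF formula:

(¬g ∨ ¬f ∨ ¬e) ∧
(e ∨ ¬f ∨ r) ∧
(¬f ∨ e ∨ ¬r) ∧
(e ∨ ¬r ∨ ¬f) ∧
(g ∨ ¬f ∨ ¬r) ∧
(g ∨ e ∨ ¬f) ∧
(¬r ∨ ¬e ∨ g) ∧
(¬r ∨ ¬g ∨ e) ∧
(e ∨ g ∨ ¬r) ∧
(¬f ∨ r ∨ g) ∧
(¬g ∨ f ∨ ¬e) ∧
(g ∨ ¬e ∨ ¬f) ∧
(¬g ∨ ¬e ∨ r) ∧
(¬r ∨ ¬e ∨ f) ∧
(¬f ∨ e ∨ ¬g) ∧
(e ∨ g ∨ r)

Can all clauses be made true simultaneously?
Yes

Yes, the formula is satisfiable.

One satisfying assignment is: r=False, e=True, f=False, g=False

Verification: With this assignment, all 16 clauses evaluate to true.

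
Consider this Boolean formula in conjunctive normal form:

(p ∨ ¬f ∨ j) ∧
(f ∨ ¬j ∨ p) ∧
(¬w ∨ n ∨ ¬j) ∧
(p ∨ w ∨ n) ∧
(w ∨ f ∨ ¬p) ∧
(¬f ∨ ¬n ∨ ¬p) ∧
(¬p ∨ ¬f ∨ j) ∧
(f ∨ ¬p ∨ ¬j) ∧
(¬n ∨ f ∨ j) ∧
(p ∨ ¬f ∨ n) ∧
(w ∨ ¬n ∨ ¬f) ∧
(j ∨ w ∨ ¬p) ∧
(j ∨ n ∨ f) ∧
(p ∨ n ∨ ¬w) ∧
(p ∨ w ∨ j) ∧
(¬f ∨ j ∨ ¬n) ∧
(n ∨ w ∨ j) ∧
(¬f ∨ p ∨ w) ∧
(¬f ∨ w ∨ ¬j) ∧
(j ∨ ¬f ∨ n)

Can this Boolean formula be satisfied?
Yes

Yes, the formula is satisfiable.

One satisfying assignment is: n=True, j=True, p=False, w=True, f=True

Verification: With this assignment, all 20 clauses evaluate to true.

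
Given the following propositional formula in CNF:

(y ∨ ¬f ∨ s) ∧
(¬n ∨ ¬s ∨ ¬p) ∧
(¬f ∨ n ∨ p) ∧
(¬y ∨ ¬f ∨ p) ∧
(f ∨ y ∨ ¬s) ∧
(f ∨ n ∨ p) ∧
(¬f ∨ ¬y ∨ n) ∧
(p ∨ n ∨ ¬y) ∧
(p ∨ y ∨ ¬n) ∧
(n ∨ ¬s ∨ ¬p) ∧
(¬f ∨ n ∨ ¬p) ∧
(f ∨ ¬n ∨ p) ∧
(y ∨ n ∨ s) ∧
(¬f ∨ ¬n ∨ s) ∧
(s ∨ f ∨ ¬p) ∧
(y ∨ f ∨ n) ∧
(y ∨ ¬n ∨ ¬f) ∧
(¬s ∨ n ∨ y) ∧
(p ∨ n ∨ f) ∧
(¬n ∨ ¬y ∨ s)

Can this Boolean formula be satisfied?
No

No, the formula is not satisfiable.

No assignment of truth values to the variables can make all 20 clauses true simultaneously.

The formula is UNSAT (unsatisfiable).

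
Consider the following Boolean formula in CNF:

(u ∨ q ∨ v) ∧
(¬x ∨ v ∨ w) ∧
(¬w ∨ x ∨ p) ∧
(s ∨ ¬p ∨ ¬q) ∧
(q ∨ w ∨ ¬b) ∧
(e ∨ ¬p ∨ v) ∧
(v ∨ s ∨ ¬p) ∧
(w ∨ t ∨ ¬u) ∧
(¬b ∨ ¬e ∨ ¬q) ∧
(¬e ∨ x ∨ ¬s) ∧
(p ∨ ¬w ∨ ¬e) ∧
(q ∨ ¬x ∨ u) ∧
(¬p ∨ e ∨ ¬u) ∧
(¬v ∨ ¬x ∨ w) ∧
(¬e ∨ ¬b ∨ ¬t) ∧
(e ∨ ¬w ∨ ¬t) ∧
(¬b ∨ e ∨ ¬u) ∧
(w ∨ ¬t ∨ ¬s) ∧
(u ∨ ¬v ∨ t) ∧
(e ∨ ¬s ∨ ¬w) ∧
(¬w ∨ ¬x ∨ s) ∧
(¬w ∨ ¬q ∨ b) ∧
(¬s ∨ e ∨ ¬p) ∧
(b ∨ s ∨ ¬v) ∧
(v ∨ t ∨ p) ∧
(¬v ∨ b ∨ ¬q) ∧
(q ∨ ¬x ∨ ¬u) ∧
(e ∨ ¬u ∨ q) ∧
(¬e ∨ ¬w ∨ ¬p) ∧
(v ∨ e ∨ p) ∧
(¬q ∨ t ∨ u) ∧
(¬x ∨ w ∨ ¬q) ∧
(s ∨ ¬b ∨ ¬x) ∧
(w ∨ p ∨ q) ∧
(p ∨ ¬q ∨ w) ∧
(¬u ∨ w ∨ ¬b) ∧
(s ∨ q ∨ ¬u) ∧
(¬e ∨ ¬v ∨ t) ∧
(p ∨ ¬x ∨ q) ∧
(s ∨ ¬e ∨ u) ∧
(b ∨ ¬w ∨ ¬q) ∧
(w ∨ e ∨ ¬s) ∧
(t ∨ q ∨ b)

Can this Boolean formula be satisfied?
No

No, the formula is not satisfiable.

No assignment of truth values to the variables can make all 43 clauses true simultaneously.

The formula is UNSAT (unsatisfiable).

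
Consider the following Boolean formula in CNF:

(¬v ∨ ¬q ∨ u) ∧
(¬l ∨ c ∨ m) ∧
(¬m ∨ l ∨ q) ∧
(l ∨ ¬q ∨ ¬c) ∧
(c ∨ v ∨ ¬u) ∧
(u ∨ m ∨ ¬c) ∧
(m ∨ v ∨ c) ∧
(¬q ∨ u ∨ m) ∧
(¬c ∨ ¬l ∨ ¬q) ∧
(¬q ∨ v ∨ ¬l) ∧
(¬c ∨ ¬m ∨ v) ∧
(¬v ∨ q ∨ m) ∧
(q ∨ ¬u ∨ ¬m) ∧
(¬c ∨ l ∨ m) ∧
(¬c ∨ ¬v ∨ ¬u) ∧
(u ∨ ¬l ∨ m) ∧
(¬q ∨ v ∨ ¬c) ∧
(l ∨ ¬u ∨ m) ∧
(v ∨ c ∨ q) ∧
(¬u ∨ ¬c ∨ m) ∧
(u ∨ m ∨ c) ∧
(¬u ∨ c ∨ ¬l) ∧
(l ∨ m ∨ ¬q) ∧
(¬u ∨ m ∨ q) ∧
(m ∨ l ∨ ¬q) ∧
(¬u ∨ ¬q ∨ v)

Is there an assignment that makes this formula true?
Yes

Yes, the formula is satisfiable.

One satisfying assignment is: l=False, q=True, u=False, c=False, v=False, m=True

Verification: With this assignment, all 26 clauses evaluate to true.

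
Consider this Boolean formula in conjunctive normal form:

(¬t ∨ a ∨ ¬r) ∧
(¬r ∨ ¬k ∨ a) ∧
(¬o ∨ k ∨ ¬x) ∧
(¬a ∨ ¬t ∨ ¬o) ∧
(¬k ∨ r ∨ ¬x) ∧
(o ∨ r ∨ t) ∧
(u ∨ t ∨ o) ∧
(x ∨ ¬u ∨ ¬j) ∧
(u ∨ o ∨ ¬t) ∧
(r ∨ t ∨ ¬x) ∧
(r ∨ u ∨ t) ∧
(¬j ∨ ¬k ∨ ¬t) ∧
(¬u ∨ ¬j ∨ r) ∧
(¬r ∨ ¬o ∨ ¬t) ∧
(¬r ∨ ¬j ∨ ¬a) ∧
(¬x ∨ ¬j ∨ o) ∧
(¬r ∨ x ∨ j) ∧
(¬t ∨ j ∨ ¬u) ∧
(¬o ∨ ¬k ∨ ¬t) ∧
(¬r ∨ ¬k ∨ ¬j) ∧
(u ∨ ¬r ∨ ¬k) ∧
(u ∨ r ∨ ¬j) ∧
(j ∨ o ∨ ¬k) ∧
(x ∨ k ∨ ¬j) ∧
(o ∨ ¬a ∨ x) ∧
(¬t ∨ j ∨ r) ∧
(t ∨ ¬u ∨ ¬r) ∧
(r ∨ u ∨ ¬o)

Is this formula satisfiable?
Yes

Yes, the formula is satisfiable.

One satisfying assignment is: a=False, o=True, t=False, j=False, u=True, x=False, k=False, r=False

Verification: With this assignment, all 28 clauses evaluate to true.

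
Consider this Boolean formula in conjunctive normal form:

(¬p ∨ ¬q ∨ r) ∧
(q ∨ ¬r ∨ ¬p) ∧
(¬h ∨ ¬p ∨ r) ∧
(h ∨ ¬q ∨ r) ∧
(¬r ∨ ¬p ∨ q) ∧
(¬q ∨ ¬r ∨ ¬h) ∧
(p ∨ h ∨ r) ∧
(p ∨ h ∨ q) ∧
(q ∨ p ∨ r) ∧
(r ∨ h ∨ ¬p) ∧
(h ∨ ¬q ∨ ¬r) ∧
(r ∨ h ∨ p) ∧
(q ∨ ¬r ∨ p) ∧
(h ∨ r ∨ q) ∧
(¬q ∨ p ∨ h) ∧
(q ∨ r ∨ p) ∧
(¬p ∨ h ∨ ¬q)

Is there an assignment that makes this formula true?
Yes

Yes, the formula is satisfiable.

One satisfying assignment is: r=False, h=True, q=True, p=False

Verification: With this assignment, all 17 clauses evaluate to true.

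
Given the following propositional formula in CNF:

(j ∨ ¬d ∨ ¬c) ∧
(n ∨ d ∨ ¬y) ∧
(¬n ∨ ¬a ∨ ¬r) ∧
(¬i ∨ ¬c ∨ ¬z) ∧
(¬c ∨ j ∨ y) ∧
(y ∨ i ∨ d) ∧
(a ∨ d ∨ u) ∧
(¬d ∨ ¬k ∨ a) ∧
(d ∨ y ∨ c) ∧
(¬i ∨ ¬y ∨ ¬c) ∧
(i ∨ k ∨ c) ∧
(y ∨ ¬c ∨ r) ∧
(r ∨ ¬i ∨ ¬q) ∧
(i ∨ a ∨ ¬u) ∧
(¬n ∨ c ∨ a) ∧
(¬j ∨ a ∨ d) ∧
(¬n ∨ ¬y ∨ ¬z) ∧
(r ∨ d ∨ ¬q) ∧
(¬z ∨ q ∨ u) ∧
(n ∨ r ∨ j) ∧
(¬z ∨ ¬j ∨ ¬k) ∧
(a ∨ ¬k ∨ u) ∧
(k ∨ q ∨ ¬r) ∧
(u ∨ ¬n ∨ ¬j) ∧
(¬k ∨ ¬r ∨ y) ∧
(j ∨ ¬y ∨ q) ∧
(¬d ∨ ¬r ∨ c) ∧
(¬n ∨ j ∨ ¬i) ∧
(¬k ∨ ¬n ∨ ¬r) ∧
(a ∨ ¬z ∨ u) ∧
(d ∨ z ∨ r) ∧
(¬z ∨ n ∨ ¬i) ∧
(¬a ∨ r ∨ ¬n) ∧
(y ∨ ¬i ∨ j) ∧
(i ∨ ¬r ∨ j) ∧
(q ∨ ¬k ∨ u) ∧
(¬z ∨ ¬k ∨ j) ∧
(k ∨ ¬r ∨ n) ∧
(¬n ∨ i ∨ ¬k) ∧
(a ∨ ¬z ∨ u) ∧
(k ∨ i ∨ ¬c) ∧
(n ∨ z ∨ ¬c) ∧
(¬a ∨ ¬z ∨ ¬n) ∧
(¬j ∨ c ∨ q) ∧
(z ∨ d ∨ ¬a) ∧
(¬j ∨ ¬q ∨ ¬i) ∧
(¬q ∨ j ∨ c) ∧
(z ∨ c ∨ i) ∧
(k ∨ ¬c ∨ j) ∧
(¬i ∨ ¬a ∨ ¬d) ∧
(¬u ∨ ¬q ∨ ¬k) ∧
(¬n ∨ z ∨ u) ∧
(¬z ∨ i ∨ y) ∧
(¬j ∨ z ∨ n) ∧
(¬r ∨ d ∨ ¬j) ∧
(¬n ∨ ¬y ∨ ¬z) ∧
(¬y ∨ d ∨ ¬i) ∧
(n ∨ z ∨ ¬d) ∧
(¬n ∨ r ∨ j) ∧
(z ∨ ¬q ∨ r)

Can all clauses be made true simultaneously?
No

No, the formula is not satisfiable.

No assignment of truth values to the variables can make all 60 clauses true simultaneously.

The formula is UNSAT (unsatisfiable).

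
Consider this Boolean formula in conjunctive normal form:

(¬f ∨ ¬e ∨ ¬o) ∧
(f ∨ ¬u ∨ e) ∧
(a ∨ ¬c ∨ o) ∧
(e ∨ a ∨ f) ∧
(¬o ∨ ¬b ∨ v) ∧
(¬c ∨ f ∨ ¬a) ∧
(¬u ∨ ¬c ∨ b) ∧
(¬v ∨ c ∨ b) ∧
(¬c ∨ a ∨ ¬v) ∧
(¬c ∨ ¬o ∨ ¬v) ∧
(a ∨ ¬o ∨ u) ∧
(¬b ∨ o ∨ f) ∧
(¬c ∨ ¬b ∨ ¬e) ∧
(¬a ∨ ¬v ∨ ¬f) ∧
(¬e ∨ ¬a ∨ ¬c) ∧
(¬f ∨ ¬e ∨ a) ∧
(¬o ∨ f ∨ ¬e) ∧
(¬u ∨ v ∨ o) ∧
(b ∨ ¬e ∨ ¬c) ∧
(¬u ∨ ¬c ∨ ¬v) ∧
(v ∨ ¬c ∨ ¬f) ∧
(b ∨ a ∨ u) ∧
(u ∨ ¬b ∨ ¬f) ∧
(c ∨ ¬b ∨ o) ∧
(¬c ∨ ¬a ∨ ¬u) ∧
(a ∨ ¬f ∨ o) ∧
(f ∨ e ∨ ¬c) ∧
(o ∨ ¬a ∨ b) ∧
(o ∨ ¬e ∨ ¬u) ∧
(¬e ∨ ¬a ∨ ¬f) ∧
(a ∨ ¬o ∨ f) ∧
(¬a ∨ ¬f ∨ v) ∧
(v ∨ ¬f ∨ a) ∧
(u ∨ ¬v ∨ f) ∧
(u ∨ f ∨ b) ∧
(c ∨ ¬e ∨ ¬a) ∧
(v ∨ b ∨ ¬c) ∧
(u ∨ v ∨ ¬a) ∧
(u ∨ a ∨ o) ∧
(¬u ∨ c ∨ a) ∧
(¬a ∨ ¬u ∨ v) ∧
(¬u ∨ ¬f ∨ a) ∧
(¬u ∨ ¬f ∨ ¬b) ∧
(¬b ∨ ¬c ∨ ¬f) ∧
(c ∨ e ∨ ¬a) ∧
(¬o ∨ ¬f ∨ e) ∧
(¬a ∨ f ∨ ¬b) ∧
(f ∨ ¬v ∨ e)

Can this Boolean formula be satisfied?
No

No, the formula is not satisfiable.

No assignment of truth values to the variables can make all 48 clauses true simultaneously.

The formula is UNSAT (unsatisfiable).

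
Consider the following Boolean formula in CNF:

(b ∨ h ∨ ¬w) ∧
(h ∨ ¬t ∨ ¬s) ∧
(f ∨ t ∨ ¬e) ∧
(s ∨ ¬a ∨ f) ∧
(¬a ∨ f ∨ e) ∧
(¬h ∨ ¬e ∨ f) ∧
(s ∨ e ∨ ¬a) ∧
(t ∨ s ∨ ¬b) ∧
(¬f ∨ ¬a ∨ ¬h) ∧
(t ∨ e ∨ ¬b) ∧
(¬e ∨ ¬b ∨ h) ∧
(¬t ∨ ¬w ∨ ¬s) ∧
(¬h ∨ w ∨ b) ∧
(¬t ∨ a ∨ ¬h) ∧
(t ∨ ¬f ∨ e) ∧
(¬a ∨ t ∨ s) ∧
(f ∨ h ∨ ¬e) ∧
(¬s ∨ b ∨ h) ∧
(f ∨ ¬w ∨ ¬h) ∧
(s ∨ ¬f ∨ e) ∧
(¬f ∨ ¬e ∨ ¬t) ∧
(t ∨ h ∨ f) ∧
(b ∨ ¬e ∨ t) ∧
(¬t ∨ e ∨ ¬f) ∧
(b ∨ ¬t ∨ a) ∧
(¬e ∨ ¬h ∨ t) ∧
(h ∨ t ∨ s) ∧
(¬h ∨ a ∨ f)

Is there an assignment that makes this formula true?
Yes

Yes, the formula is satisfiable.

One satisfying assignment is: e=False, b=True, s=False, a=False, t=True, f=False, h=False, w=False

Verification: With this assignment, all 28 clauses evaluate to true.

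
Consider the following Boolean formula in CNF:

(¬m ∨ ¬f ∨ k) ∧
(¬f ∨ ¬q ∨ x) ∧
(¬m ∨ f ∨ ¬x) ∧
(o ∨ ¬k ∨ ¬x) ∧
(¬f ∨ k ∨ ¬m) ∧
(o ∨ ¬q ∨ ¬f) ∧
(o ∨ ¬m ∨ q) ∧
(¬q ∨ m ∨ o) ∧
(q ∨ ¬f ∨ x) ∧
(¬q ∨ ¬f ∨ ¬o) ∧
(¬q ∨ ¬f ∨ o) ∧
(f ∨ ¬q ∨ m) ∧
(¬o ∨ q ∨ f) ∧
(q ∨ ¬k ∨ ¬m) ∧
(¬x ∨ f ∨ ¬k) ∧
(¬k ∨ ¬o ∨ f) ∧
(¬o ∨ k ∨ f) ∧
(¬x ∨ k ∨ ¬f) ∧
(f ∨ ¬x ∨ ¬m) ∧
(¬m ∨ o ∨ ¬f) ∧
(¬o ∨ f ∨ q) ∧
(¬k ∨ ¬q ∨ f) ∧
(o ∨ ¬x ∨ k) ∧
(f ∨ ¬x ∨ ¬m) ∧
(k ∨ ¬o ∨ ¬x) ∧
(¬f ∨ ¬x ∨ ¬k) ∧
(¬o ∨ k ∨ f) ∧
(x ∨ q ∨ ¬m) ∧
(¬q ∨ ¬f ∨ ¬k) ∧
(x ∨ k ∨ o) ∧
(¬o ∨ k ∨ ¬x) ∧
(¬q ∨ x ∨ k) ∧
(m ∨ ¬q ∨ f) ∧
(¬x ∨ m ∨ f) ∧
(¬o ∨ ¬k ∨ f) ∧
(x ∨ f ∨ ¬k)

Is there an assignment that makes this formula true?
No

No, the formula is not satisfiable.

No assignment of truth values to the variables can make all 36 clauses true simultaneously.

The formula is UNSAT (unsatisfiable).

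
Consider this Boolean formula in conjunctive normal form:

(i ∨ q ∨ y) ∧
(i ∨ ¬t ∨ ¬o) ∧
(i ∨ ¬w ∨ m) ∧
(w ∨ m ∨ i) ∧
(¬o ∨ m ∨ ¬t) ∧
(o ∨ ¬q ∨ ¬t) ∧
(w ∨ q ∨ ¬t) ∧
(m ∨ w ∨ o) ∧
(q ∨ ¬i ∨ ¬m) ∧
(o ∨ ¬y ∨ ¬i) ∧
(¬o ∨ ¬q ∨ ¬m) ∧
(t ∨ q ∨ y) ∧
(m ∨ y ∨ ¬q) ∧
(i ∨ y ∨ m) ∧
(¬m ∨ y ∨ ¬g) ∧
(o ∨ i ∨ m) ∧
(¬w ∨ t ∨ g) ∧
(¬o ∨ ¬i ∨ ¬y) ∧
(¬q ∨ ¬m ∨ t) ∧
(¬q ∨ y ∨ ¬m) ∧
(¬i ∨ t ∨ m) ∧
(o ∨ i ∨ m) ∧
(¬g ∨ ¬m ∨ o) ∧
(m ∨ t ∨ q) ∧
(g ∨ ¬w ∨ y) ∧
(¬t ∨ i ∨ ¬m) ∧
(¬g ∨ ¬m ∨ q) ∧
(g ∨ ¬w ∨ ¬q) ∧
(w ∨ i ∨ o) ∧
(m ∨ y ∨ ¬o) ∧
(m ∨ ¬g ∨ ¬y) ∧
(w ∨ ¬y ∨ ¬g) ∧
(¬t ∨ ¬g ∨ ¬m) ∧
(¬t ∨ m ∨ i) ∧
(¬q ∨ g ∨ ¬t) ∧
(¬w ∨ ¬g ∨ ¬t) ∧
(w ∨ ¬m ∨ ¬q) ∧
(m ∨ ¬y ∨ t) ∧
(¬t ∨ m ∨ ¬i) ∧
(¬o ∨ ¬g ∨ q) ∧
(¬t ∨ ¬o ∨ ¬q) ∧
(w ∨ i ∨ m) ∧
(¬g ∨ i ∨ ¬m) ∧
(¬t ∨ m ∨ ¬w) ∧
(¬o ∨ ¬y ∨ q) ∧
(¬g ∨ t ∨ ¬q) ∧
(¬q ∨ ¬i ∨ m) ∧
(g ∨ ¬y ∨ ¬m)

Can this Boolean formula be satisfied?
No

No, the formula is not satisfiable.

No assignment of truth values to the variables can make all 48 clauses true simultaneously.

The formula is UNSAT (unsatisfiable).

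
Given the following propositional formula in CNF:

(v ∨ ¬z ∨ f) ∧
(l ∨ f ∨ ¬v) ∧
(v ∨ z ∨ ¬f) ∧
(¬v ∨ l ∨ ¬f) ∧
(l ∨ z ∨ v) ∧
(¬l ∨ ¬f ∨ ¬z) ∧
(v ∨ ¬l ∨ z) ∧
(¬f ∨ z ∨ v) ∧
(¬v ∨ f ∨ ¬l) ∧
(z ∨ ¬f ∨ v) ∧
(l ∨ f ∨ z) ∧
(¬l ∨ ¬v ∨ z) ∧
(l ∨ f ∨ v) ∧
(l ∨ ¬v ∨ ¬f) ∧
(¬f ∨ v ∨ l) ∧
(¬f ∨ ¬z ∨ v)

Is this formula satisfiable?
No

No, the formula is not satisfiable.

No assignment of truth values to the variables can make all 16 clauses true simultaneously.

The formula is UNSAT (unsatisfiable).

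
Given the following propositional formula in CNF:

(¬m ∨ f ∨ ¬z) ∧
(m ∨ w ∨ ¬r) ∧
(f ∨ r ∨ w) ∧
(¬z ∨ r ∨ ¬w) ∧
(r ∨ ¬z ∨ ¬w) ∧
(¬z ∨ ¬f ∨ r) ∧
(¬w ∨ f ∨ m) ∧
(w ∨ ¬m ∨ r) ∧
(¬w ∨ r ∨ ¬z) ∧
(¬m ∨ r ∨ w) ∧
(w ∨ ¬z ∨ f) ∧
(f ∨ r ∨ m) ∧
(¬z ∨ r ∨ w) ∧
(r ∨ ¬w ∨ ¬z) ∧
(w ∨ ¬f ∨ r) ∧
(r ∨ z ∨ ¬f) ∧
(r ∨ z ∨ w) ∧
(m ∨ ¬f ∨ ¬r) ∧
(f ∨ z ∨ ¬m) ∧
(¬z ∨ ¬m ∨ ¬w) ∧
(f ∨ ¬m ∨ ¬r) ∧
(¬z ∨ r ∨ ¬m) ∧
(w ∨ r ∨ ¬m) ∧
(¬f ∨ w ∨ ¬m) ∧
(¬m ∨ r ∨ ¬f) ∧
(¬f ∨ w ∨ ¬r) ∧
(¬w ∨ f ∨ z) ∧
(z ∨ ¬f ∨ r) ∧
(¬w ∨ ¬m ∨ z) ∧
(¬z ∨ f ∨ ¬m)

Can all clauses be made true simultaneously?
No

No, the formula is not satisfiable.

No assignment of truth values to the variables can make all 30 clauses true simultaneously.

The formula is UNSAT (unsatisfiable).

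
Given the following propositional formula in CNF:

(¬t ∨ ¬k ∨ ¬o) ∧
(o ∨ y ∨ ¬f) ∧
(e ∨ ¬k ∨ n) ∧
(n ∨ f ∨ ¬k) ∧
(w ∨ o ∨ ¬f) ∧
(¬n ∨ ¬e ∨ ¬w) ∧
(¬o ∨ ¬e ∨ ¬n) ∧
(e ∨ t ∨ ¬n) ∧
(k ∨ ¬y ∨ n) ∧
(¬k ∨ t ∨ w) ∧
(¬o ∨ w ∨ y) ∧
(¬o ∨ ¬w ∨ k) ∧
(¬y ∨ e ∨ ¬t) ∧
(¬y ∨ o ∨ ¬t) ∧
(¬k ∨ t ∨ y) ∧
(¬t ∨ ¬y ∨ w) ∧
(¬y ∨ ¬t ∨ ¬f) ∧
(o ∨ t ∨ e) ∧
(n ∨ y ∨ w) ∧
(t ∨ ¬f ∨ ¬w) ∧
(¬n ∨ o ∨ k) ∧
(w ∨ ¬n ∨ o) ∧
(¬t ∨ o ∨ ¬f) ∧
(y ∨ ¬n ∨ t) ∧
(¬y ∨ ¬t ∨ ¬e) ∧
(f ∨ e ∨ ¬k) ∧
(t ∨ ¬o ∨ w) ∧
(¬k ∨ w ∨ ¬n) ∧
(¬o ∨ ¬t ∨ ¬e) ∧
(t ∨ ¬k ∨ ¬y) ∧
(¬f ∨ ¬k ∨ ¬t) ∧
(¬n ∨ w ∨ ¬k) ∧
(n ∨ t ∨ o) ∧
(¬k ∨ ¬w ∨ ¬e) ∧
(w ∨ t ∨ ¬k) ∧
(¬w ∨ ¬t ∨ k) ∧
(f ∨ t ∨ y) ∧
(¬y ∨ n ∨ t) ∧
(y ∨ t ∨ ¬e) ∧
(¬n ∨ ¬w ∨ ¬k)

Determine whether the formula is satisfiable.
No

No, the formula is not satisfiable.

No assignment of truth values to the variables can make all 40 clauses true simultaneously.

The formula is UNSAT (unsatisfiable).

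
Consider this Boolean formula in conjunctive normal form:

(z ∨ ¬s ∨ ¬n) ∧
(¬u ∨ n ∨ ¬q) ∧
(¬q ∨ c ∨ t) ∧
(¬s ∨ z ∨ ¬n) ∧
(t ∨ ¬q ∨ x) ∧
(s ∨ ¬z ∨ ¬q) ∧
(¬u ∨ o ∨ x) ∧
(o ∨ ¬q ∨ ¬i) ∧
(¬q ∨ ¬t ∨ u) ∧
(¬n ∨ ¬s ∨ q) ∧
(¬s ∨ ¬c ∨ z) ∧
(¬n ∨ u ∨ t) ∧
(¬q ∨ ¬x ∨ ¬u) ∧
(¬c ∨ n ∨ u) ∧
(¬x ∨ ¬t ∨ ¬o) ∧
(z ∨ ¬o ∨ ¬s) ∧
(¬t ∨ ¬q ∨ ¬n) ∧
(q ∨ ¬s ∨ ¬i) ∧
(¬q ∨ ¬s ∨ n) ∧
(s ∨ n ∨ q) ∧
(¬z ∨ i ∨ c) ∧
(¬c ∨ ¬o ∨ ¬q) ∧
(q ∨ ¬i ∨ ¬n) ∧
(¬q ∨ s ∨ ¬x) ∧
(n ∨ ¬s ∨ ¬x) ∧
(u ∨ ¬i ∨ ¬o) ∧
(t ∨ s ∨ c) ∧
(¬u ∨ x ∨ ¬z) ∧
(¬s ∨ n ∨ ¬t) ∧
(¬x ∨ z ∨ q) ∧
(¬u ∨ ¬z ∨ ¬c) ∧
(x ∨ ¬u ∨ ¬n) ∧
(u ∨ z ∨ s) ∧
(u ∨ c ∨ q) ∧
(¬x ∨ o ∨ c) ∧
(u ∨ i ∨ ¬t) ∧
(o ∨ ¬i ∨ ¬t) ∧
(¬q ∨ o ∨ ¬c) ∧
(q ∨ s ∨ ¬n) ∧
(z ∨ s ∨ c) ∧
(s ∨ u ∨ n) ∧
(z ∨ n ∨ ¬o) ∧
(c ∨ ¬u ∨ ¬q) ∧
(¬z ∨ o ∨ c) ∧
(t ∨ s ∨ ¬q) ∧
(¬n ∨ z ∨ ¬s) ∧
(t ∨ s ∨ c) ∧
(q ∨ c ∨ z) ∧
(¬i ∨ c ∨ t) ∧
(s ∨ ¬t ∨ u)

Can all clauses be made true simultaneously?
No

No, the formula is not satisfiable.

No assignment of truth values to the variables can make all 50 clauses true simultaneously.

The formula is UNSAT (unsatisfiable).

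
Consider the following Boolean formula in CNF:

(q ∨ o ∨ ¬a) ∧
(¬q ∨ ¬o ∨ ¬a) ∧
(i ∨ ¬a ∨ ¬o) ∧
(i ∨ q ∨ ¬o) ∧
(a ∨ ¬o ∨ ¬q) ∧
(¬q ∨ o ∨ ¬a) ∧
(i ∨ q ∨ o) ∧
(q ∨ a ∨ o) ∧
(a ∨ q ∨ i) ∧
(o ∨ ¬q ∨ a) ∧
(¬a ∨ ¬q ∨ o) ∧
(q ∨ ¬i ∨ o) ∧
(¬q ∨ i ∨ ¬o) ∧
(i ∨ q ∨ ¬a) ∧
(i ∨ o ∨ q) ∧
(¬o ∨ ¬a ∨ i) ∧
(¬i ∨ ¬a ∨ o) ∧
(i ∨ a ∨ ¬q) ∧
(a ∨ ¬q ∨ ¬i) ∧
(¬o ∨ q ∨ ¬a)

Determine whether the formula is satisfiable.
Yes

Yes, the formula is satisfiable.

One satisfying assignment is: o=True, a=False, i=True, q=False

Verification: With this assignment, all 20 clauses evaluate to true.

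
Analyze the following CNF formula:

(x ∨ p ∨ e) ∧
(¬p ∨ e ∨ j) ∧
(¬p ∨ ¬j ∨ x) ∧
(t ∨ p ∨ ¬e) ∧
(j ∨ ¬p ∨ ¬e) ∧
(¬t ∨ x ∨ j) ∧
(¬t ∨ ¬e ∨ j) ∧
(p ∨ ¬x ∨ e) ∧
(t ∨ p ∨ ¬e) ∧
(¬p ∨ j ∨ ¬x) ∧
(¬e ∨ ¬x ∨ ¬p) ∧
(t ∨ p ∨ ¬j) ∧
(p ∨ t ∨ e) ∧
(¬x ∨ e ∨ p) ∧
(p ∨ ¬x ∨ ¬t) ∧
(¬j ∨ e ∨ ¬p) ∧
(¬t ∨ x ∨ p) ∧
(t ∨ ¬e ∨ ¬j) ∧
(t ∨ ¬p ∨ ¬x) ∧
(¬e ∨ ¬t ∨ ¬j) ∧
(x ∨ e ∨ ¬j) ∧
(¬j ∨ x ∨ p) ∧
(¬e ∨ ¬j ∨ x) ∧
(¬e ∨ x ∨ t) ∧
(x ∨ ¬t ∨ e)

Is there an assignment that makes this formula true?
No

No, the formula is not satisfiable.

No assignment of truth values to the variables can make all 25 clauses true simultaneously.

The formula is UNSAT (unsatisfiable).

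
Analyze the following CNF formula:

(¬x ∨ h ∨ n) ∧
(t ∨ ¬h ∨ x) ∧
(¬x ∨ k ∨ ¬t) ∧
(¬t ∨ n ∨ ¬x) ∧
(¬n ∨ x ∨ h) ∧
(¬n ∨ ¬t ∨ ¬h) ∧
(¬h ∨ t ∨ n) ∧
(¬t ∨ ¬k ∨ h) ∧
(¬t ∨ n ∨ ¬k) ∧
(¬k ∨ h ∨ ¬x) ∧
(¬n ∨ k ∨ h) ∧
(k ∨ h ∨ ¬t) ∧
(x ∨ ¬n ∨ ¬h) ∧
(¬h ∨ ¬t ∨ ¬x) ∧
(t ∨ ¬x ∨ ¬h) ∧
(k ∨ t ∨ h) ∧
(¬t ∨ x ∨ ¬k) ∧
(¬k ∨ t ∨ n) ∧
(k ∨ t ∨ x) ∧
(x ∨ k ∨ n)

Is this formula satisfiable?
No

No, the formula is not satisfiable.

No assignment of truth values to the variables can make all 20 clauses true simultaneously.

The formula is UNSAT (unsatisfiable).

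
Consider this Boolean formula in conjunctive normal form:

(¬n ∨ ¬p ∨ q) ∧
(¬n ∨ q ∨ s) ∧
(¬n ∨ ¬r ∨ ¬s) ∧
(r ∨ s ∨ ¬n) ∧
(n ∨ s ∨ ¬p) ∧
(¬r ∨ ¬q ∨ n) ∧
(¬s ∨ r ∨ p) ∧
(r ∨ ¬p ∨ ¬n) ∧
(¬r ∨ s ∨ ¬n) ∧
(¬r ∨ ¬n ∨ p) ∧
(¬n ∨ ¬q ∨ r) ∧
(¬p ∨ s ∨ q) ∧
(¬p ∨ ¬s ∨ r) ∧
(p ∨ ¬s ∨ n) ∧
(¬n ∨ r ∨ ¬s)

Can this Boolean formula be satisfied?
Yes

Yes, the formula is satisfiable.

One satisfying assignment is: q=False, r=False, s=False, p=False, n=False

Verification: With this assignment, all 15 clauses evaluate to true.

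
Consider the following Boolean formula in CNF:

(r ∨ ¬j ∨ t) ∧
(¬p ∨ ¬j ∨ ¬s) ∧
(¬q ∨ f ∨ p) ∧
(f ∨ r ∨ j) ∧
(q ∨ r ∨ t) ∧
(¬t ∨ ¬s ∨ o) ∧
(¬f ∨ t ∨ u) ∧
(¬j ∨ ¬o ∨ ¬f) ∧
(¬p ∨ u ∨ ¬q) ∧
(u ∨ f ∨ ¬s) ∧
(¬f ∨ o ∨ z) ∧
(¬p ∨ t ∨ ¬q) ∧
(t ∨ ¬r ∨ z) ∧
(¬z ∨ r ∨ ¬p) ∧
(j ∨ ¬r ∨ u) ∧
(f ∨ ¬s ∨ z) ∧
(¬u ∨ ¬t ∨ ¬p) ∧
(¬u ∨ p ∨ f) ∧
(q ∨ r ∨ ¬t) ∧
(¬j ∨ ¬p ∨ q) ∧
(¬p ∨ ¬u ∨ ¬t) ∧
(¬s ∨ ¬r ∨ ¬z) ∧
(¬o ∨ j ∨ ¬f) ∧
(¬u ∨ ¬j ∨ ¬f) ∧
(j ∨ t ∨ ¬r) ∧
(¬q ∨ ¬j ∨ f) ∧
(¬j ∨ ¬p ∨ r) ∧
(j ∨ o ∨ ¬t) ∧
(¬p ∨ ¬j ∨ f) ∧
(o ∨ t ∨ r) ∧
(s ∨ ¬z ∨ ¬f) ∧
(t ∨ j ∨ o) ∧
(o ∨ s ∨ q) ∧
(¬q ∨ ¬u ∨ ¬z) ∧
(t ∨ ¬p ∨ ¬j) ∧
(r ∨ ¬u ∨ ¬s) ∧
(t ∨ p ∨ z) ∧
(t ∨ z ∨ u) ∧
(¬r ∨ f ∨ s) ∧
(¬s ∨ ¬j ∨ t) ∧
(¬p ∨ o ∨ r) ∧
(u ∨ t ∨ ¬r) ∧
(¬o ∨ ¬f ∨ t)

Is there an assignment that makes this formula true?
No

No, the formula is not satisfiable.

No assignment of truth values to the variables can make all 43 clauses true simultaneously.

The formula is UNSAT (unsatisfiable).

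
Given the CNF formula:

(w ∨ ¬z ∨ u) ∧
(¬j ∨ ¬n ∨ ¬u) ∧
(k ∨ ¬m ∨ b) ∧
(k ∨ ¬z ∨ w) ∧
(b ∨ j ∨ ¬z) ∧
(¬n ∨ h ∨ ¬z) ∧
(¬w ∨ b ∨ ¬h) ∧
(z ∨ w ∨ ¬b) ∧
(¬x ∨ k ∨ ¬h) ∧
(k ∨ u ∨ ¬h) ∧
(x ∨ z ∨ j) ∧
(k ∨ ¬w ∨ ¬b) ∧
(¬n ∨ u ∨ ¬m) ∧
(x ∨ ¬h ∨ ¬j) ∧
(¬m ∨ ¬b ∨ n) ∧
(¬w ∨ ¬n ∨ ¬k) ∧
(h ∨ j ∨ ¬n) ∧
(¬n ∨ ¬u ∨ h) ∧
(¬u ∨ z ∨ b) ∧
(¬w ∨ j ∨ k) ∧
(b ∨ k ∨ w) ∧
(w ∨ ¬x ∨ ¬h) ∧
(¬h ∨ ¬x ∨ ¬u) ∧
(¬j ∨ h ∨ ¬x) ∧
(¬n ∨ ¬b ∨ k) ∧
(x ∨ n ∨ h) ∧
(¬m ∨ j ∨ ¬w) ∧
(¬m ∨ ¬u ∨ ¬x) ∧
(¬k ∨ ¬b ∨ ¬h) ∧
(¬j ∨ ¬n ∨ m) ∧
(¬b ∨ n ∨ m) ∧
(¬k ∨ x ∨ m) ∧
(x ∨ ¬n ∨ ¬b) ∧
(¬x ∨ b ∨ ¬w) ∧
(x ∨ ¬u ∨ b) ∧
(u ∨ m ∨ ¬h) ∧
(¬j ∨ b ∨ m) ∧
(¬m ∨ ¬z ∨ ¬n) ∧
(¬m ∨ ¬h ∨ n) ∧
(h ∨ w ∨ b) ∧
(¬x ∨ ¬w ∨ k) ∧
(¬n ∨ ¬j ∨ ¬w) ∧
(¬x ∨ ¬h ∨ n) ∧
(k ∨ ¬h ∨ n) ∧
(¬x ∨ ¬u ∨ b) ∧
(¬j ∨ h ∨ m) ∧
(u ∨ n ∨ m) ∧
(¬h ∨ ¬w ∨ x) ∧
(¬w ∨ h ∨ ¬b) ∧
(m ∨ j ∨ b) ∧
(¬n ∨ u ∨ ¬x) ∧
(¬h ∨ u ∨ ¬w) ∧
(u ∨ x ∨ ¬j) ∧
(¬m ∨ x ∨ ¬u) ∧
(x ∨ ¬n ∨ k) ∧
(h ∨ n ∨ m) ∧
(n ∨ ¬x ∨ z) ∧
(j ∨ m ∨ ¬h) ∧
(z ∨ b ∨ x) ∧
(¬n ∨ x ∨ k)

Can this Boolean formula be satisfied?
No

No, the formula is not satisfiable.

No assignment of truth values to the variables can make all 60 clauses true simultaneously.

The formula is UNSAT (unsatisfiable).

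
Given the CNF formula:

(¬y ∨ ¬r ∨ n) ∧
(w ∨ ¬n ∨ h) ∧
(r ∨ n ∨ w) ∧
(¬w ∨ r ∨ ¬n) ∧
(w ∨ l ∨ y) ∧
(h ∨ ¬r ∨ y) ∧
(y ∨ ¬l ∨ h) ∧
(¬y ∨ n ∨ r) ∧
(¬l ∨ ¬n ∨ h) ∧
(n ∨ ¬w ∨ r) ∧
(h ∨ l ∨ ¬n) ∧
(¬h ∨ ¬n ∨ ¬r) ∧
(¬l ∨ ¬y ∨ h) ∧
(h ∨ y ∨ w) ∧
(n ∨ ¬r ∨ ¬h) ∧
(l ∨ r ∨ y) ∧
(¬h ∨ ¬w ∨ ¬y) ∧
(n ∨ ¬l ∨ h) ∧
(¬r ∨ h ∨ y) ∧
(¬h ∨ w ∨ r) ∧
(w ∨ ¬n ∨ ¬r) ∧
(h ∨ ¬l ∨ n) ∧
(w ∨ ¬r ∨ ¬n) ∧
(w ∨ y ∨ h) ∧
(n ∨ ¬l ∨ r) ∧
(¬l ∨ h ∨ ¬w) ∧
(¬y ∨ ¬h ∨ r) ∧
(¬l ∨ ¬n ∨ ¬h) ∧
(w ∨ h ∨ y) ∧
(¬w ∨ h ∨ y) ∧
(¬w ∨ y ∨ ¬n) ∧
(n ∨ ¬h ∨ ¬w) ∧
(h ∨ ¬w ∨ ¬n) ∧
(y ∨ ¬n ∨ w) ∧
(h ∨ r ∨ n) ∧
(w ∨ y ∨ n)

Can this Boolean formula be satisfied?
No

No, the formula is not satisfiable.

No assignment of truth values to the variables can make all 36 clauses true simultaneously.

The formula is UNSAT (unsatisfiable).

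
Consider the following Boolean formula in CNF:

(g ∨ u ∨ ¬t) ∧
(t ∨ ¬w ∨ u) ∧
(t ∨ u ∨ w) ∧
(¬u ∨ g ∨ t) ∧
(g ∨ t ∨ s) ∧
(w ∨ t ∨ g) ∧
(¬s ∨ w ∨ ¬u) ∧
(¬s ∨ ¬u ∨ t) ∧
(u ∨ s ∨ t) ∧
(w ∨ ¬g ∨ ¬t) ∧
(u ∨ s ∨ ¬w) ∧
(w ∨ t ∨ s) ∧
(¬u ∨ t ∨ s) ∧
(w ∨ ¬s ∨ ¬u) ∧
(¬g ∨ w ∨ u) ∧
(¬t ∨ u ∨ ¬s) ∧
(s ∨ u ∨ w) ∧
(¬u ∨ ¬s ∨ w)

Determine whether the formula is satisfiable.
Yes

Yes, the formula is satisfiable.

One satisfying assignment is: t=True, u=True, s=False, w=False, g=False

Verification: With this assignment, all 18 clauses evaluate to true.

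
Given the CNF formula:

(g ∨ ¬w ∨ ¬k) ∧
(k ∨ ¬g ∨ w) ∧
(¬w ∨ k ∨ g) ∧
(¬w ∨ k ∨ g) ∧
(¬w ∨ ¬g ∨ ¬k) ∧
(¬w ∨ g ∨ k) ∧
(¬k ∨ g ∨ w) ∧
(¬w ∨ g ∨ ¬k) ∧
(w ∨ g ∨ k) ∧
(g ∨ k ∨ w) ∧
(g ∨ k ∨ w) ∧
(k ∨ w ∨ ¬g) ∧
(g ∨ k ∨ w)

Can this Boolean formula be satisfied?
Yes

Yes, the formula is satisfiable.

One satisfying assignment is: g=True, w=False, k=True

Verification: With this assignment, all 13 clauses evaluate to true.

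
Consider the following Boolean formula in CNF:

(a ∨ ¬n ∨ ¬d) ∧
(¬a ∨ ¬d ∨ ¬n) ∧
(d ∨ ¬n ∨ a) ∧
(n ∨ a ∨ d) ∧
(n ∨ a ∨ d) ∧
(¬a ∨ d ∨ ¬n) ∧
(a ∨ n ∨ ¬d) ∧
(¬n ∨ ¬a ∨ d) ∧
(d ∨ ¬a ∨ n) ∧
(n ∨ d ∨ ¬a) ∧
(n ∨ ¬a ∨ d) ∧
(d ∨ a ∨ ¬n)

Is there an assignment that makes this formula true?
Yes

Yes, the formula is satisfiable.

One satisfying assignment is: n=False, d=True, a=True

Verification: With this assignment, all 12 clauses evaluate to true.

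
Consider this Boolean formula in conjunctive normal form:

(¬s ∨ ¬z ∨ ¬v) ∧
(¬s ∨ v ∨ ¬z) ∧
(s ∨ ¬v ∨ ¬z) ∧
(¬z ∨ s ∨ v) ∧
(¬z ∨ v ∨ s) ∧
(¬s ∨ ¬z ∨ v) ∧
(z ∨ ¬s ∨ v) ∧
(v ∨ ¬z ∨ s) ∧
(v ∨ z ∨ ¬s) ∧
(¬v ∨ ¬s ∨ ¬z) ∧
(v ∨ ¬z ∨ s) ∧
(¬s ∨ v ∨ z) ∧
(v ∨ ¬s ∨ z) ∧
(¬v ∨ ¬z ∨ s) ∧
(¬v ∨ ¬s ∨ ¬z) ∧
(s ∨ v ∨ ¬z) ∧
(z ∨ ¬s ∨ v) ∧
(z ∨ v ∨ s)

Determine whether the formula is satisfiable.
Yes

Yes, the formula is satisfiable.

One satisfying assignment is: v=True, s=False, z=False

Verification: With this assignment, all 18 clauses evaluate to true.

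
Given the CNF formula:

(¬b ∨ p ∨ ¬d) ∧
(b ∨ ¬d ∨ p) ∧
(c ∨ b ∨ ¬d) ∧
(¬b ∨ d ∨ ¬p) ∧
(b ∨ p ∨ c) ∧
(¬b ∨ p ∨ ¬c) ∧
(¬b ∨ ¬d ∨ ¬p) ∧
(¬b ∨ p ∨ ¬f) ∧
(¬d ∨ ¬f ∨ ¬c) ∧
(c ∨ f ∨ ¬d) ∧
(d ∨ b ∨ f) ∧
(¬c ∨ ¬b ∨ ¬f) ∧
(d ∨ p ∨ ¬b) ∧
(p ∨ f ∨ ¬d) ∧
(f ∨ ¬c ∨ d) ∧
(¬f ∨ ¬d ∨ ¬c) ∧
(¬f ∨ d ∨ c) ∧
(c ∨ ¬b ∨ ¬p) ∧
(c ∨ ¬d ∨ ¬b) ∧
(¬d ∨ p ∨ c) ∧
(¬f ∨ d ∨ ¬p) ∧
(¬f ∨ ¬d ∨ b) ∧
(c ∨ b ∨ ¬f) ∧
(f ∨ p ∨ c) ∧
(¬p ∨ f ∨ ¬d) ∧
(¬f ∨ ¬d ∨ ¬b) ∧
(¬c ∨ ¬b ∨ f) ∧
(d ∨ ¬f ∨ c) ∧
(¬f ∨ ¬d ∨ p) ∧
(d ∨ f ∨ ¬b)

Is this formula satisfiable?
Yes

Yes, the formula is satisfiable.

One satisfying assignment is: b=False, p=False, c=True, d=False, f=True

Verification: With this assignment, all 30 clauses evaluate to true.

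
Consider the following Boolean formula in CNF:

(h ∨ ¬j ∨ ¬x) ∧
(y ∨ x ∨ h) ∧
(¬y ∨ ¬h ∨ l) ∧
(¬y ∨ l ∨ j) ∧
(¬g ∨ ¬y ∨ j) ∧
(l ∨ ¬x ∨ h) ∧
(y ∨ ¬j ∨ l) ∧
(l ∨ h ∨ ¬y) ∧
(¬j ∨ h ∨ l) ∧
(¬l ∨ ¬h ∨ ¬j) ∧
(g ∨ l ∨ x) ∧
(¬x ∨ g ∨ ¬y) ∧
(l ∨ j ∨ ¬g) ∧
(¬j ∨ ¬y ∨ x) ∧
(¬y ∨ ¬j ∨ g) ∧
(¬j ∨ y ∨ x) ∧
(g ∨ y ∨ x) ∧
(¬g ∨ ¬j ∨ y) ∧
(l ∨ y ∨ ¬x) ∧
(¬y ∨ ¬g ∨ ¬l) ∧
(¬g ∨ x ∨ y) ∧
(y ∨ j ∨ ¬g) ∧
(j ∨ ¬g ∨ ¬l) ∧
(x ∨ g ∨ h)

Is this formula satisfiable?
Yes

Yes, the formula is satisfiable.

One satisfying assignment is: y=True, g=False, j=False, x=False, h=True, l=True

Verification: With this assignment, all 24 clauses evaluate to true.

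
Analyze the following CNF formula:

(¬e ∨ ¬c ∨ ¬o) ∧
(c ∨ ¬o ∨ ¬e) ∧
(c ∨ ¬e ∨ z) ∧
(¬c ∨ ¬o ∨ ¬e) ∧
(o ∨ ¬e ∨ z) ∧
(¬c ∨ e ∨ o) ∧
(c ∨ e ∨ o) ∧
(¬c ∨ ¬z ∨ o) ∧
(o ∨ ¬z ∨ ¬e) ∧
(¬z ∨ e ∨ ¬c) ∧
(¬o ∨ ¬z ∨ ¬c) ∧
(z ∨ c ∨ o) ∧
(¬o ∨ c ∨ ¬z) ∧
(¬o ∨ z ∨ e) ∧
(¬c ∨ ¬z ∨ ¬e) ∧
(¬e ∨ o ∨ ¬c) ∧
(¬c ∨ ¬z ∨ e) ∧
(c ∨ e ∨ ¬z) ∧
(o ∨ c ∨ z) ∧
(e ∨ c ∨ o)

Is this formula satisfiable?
No

No, the formula is not satisfiable.

No assignment of truth values to the variables can make all 20 clauses true simultaneously.

The formula is UNSAT (unsatisfiable).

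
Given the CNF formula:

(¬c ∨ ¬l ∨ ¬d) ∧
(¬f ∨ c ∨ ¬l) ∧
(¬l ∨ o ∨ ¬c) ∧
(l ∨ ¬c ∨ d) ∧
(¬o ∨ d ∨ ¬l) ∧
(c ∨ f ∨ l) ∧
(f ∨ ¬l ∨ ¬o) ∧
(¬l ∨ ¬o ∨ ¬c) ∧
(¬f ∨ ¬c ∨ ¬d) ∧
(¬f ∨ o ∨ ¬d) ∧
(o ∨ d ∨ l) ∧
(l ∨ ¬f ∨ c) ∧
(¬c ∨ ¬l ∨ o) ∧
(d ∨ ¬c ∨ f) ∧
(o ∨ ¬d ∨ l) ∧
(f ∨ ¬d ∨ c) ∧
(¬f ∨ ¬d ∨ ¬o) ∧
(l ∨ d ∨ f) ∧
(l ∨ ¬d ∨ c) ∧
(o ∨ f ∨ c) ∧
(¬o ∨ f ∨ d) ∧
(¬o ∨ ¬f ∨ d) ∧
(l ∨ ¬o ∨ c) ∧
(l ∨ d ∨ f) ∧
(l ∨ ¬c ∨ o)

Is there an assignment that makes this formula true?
Yes

Yes, the formula is satisfiable.

One satisfying assignment is: d=True, f=False, l=False, o=True, c=True

Verification: With this assignment, all 25 clauses evaluate to true.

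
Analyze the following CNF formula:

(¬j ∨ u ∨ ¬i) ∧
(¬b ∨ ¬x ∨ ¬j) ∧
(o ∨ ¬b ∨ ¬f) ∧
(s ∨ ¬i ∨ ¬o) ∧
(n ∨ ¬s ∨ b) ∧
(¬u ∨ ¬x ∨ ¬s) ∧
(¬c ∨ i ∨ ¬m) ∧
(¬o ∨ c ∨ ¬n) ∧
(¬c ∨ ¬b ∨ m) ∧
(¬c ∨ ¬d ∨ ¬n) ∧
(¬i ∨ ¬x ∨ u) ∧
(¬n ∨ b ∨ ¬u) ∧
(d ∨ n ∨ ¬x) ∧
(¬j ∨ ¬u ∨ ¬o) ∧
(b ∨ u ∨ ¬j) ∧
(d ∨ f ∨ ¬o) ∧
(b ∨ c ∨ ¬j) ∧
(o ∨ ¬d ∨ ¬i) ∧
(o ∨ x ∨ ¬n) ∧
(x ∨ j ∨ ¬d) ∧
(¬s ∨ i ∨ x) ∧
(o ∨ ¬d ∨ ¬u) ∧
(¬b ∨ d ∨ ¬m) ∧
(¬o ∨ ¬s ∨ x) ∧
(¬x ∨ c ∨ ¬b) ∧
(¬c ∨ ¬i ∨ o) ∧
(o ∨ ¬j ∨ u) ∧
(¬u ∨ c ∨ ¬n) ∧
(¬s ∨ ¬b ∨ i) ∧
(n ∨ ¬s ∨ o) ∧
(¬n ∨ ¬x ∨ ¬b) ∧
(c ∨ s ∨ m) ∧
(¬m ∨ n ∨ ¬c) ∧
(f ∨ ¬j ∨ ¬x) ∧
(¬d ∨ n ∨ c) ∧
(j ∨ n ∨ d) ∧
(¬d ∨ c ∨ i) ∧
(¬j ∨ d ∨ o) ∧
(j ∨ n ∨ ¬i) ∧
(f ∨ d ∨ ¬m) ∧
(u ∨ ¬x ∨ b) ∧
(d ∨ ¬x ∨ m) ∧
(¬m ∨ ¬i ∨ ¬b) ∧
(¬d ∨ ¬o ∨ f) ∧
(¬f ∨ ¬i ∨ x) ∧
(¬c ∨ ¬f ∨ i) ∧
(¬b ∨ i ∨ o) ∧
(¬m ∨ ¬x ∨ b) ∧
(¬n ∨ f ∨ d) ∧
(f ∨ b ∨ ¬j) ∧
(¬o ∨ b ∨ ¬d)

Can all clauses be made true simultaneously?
No

No, the formula is not satisfiable.

No assignment of truth values to the variables can make all 51 clauses true simultaneously.

The formula is UNSAT (unsatisfiable).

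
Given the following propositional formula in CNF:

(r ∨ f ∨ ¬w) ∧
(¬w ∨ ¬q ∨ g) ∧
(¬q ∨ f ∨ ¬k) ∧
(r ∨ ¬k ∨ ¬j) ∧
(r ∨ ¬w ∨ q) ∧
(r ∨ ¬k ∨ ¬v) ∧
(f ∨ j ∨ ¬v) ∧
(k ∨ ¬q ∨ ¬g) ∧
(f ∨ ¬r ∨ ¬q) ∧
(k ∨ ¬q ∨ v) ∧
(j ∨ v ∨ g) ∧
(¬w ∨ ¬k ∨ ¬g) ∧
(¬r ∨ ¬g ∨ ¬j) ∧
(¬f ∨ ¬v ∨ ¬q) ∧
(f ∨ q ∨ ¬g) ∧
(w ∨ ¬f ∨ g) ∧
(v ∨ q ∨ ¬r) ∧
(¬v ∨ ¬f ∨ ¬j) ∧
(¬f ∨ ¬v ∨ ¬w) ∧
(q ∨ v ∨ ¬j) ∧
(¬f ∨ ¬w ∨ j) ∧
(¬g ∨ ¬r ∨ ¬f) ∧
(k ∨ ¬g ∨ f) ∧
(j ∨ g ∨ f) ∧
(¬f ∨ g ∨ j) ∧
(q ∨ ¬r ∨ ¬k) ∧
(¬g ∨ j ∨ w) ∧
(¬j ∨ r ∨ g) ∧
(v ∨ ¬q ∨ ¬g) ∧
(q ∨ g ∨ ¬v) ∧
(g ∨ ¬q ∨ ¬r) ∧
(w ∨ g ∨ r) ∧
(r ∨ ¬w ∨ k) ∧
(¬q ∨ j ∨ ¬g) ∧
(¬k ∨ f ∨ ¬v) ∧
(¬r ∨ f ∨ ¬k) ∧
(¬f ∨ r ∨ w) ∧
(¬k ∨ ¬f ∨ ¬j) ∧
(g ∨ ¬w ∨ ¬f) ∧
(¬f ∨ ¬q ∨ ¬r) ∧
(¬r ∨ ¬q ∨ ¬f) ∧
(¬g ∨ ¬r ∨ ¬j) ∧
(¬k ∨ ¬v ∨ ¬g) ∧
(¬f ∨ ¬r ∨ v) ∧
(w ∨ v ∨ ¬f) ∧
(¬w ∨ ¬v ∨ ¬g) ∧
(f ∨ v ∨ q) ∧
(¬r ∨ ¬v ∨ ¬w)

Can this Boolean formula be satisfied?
No

No, the formula is not satisfiable.

No assignment of truth values to the variables can make all 48 clauses true simultaneously.

The formula is UNSAT (unsatisfiable).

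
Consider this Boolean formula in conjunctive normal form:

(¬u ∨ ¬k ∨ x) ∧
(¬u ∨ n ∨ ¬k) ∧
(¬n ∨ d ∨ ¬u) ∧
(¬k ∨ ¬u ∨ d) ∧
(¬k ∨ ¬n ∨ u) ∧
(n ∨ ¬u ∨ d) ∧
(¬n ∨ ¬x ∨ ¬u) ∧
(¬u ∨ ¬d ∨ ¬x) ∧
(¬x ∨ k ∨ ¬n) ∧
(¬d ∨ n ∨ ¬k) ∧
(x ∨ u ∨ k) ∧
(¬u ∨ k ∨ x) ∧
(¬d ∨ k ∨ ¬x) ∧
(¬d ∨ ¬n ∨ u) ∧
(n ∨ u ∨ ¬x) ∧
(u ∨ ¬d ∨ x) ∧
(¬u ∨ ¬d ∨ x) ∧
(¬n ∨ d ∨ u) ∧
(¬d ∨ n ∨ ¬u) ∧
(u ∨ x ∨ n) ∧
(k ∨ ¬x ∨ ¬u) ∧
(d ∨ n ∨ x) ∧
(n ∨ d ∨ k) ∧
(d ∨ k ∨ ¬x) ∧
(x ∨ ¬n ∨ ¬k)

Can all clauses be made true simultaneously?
No

No, the formula is not satisfiable.

No assignment of truth values to the variables can make all 25 clauses true simultaneously.

The formula is UNSAT (unsatisfiable).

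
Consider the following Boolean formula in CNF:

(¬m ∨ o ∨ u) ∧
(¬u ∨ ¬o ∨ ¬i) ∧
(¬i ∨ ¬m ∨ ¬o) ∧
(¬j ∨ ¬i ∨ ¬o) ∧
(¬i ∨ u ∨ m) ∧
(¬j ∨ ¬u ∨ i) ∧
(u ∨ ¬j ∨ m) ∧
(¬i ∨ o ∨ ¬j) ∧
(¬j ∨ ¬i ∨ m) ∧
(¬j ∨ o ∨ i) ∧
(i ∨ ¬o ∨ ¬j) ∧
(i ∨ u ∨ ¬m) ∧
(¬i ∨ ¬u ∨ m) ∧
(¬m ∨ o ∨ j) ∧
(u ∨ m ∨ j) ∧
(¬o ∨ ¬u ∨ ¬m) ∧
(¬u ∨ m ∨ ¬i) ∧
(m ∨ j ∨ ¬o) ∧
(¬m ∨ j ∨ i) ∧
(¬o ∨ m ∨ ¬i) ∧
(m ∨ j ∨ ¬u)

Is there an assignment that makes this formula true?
No

No, the formula is not satisfiable.

No assignment of truth values to the variables can make all 21 clauses true simultaneously.

The formula is UNSAT (unsatisfiable).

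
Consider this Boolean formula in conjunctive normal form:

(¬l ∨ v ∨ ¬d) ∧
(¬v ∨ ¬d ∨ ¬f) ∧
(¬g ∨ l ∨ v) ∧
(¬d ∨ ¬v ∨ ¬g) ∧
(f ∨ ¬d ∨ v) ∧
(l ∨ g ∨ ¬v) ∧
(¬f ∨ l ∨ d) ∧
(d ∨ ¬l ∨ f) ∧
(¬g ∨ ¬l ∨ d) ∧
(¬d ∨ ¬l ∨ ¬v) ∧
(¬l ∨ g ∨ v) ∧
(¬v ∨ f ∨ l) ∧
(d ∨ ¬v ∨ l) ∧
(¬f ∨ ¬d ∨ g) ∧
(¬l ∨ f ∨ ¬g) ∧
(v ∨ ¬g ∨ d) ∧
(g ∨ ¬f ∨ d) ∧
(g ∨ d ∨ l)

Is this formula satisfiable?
No

No, the formula is not satisfiable.

No assignment of truth values to the variables can make all 18 clauses true simultaneously.

The formula is UNSAT (unsatisfiable).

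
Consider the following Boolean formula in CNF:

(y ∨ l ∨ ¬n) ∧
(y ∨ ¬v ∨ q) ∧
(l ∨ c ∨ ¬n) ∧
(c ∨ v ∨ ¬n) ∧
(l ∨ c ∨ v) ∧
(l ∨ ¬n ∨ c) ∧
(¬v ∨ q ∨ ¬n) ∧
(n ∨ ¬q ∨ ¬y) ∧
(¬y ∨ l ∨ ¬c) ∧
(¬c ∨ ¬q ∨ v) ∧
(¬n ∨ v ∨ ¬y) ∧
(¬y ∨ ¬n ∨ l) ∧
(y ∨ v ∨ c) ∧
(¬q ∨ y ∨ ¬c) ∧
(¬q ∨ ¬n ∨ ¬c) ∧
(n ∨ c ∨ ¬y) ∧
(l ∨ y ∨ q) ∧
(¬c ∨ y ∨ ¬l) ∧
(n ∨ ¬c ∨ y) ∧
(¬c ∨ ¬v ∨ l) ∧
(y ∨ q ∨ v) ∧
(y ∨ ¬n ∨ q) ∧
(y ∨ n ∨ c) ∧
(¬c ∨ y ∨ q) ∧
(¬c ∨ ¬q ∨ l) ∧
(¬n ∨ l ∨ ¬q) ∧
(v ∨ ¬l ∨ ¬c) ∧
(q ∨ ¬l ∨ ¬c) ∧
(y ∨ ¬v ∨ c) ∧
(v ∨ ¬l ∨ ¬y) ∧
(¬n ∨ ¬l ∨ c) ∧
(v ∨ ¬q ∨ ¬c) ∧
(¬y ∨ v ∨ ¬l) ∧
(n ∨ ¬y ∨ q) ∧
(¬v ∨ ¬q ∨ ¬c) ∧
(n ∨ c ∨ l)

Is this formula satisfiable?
No

No, the formula is not satisfiable.

No assignment of truth values to the variables can make all 36 clauses true simultaneously.

The formula is UNSAT (unsatisfiable).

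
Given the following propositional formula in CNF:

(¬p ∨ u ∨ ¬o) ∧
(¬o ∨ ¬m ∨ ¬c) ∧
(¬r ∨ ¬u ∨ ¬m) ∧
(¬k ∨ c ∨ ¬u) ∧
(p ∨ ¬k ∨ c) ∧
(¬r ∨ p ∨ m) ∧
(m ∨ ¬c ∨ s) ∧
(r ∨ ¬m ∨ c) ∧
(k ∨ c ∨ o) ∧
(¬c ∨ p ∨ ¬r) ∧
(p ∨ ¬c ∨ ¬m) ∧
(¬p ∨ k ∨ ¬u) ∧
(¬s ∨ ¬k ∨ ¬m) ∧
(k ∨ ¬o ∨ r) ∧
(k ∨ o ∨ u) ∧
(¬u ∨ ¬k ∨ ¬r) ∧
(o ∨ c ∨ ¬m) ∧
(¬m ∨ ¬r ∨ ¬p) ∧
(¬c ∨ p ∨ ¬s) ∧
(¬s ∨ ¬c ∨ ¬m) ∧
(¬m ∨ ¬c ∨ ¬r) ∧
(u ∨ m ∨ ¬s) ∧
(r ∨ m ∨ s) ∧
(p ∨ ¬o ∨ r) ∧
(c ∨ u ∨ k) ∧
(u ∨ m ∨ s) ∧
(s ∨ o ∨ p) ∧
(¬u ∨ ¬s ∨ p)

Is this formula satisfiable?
Yes

Yes, the formula is satisfiable.

One satisfying assignment is: u=False, s=False, p=True, c=True, o=False, m=True, r=False, k=True

Verification: With this assignment, all 28 clauses evaluate to true.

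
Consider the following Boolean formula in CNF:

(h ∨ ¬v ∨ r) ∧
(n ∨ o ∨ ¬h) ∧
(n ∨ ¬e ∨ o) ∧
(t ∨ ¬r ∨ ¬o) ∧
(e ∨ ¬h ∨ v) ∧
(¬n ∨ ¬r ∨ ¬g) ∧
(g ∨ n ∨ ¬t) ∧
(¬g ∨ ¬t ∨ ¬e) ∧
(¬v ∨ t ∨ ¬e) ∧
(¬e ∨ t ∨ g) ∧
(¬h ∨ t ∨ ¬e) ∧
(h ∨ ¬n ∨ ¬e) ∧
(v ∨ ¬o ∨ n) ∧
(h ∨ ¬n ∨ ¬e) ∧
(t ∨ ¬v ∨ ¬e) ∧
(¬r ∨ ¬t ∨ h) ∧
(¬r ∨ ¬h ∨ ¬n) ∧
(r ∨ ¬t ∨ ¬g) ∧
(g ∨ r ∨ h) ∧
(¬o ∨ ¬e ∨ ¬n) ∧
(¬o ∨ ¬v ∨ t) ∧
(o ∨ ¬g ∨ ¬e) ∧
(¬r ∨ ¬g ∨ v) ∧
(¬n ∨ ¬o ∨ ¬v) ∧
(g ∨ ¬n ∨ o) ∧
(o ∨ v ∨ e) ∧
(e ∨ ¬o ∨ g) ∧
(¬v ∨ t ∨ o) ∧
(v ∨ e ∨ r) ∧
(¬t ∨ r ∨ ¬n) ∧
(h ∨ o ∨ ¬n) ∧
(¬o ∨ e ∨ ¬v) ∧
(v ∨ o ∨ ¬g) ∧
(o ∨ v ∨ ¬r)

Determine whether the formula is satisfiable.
No

No, the formula is not satisfiable.

No assignment of truth values to the variables can make all 34 clauses true simultaneously.

The formula is UNSAT (unsatisfiable).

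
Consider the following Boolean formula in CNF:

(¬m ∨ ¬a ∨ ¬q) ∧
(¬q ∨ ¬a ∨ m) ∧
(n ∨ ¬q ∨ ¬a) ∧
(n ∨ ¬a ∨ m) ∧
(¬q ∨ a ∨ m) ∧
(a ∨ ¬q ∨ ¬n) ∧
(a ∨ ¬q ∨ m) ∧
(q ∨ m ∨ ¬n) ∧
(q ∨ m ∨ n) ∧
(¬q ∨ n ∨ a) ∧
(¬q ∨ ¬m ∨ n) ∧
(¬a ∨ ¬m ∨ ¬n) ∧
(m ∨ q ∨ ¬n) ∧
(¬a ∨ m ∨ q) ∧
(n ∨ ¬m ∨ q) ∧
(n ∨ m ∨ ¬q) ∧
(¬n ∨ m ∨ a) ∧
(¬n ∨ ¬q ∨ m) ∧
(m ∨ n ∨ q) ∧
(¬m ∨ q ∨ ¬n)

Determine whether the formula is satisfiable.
No

No, the formula is not satisfiable.

No assignment of truth values to the variables can make all 20 clauses true simultaneously.

The formula is UNSAT (unsatisfiable).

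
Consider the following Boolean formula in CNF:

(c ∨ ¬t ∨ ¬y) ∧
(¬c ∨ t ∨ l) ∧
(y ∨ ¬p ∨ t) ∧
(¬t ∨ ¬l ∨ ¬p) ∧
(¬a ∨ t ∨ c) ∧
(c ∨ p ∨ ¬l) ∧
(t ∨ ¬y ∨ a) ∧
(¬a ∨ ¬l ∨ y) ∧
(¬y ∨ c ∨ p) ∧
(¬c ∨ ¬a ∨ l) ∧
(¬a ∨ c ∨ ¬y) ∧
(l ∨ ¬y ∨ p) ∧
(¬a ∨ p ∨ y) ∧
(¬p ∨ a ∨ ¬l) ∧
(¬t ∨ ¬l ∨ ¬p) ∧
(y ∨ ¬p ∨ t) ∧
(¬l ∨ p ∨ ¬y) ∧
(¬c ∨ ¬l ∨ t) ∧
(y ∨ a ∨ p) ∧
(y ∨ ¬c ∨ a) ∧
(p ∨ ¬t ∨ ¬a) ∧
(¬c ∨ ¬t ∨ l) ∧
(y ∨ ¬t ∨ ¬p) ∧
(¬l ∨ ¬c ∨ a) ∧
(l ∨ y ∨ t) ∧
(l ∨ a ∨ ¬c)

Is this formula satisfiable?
No

No, the formula is not satisfiable.

No assignment of truth values to the variables can make all 26 clauses true simultaneously.

The formula is UNSAT (unsatisfiable).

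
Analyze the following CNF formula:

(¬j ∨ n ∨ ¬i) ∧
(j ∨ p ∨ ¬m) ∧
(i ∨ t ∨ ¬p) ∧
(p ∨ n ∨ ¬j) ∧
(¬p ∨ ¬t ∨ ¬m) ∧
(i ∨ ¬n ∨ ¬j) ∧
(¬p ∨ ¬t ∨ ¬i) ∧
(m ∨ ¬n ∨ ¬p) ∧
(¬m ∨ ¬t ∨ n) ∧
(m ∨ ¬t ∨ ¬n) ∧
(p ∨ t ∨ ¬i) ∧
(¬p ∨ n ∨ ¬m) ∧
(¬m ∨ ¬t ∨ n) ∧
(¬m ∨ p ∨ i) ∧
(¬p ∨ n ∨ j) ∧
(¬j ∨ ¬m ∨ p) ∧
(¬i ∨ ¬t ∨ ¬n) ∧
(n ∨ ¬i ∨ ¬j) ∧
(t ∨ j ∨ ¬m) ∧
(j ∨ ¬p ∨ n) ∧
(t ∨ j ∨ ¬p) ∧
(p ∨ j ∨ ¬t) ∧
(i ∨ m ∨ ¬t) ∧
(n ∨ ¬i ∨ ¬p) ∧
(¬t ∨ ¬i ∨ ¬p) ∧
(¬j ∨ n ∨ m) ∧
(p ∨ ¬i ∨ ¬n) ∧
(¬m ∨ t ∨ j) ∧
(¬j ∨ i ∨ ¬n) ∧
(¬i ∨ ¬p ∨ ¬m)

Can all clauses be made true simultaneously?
Yes

Yes, the formula is satisfiable.

One satisfying assignment is: i=False, m=False, n=False, j=False, t=False, p=False

Verification: With this assignment, all 30 clauses evaluate to true.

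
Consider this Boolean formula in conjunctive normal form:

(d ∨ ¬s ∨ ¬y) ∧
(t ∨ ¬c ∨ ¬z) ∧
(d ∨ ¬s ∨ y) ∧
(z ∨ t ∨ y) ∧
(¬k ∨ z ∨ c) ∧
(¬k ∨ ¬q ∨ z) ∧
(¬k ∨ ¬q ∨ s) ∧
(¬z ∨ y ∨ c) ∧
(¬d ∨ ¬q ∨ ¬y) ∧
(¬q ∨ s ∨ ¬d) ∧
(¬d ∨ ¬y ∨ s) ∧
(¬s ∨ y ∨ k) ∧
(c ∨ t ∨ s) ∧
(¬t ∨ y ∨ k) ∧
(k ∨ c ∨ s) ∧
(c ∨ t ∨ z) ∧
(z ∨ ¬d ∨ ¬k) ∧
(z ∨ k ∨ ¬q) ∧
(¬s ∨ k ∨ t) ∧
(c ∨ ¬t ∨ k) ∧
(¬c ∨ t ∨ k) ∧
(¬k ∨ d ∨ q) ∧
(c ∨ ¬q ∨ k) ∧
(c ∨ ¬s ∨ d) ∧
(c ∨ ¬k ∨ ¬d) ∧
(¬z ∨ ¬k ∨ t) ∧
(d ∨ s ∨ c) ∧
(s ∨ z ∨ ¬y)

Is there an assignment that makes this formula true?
Yes

Yes, the formula is satisfiable.

One satisfying assignment is: k=False, y=True, c=True, s=True, t=True, q=False, d=True, z=False

Verification: With this assignment, all 28 clauses evaluate to true.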